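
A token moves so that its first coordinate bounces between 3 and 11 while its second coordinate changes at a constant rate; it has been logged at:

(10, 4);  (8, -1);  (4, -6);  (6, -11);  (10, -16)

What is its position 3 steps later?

The first coordinate reflects between 3 and 11, moving 4 per step.
  step 5: 10 → 8
  step 6: 8 → 4
  step 7: 4 → 6
The second coordinate changes by -5 each step: at step 7 it is -31.

(6, -31)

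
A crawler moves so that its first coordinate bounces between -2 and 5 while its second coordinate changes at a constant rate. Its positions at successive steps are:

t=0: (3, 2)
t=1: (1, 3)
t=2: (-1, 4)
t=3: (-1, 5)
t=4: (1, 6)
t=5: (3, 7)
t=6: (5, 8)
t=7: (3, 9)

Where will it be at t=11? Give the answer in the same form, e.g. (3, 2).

The first coordinate reflects between -2 and 5, moving 2 per step.
  step 8: 3 → 1
  step 9: 1 → -1
  step 10: -1 → -1
  step 11: -1 → 1
The second coordinate changes by +1 each step: at step 11 it is 13.

(1, 13)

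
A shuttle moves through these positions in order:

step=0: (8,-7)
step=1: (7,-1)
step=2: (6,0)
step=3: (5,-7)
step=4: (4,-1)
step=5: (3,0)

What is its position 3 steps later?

The first coordinate changes by -1 each step, so at step 8 it is 8 + 8·(-1) = 0.
The second coordinate repeats the cycle [-7, -1, 0] with period 3; step 8 mod 3 = 2, giving 0.

(0,0)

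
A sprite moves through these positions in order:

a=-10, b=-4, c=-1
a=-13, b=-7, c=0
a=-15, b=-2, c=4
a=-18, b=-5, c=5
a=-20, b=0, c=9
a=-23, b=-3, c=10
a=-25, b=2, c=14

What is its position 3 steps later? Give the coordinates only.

a=-33, b=1, c=20

Differencing gives (-3, -3, +1), (-2, +5, +4), (-3, -3, +1), (-2, +5, +4), (-3, -3, +1), (-2, +5, +4). This is the pattern (-3, -3, +1), (-2, +5, +4) repeated.
step 7: apply (-3, -3, +1) → a=-28, b=-1, c=15
step 8: apply (-2, +5, +4) → a=-30, b=4, c=19
step 9: apply (-3, -3, +1) → a=-33, b=1, c=20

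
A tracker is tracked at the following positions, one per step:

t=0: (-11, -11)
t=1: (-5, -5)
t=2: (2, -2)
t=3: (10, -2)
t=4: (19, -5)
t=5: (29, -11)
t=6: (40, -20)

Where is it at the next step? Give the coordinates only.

(52, -32)

Successive displacements: (+6, +6), (+7, +3), (+8, +0), (+9, -3), (+10, -6), (+11, -9) — each changes by (+1, -3).
step 7: (40, -20) + (+12, -12) → (52, -32)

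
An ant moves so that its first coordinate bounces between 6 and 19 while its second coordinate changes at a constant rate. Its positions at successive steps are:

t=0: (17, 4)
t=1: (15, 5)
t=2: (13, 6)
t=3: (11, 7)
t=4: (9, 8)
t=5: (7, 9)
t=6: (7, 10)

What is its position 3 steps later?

The first coordinate reflects between 6 and 19, moving 2 per step.
  step 7: 7 → 9
  step 8: 9 → 11
  step 9: 11 → 13
The second coordinate changes by +1 each step: at step 9 it is 13.

(13, 13)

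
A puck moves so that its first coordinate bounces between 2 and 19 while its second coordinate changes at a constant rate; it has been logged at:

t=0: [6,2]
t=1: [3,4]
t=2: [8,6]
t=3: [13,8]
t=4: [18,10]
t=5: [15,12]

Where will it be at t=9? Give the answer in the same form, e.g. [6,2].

The first coordinate travels 5 per step and bounces off the walls at 2 and 19.
  step 6: 15 → 10
  step 7: 10 → 5
  step 8: 5 → 4
  step 9: 4 → 9
The second coordinate changes by +2 each step: at step 9 it is 20.

[9,20]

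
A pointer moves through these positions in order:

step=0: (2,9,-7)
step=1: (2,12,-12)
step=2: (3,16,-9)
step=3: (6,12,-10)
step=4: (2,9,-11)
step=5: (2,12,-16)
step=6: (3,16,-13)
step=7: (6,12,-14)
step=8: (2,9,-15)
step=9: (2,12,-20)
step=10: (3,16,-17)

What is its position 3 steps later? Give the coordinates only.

Differencing gives (+0,+3,-5), (+1,+4,+3), (+3,-4,-1), (-4,-3,-1), (+0,+3,-5), (+1,+4,+3), (+3,-4,-1), (-4,-3,-1), (+0,+3,-5), (+1,+4,+3). This is the pattern (+0,+3,-5), (+1,+4,+3), (+3,-4,-1), (-4,-3,-1) repeated.
step 11: apply (+3,-4,-1) → (6,12,-18)
step 12: apply (-4,-3,-1) → (2,9,-19)
step 13: apply (+0,+3,-5) → (2,12,-24)

(2,12,-24)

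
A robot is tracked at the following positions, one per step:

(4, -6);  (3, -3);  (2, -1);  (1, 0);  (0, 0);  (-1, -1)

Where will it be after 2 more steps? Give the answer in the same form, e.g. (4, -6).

(-3, -6)

First differences are (-1, +3), (-1, +2), (-1, +1), (-1, +0), (-1, -1); their common second difference is (+0, -1) (constant acceleration).
step 6: (-1, -1) + (-1, -2) → (-2, -3)
step 7: (-2, -3) + (-1, -3) → (-3, -6)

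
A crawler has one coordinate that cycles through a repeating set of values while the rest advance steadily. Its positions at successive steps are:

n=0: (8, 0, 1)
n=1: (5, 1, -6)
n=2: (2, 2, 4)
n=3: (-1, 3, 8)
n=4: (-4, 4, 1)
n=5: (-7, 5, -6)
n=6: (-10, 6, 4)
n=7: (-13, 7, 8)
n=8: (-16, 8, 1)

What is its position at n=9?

(-19, 9, -6)

First: linear, -3 per step → -19 at step 9.
Second: linear, +1 per step → 9 at step 9.
Third: cycles through 1, -6, 4, 8 every 4 steps. Step 9 lands at position 1 of the cycle → -6.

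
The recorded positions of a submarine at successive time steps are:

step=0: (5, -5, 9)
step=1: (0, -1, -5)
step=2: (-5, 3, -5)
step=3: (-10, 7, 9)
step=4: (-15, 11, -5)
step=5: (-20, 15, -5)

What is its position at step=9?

The first coordinate changes by -5 each step, so at step 9 it is 5 + 9·(-5) = -40.
The second coordinate changes by +4 each step, so at step 9 it is -5 + 9·(4) = 31.
The third coordinate repeats the cycle [9, -5, -5] with period 3; step 9 mod 3 = 0, giving 9.

(-40, 31, 9)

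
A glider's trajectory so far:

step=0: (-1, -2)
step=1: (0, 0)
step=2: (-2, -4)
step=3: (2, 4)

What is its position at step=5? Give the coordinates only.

Step-to-step displacements: (+1, +2), (-2, -4), (+4, +8); each is -2× the previous.
step 4: (2, 4) + (-8, -16) → (-6, -12)
step 5: (-6, -12) + (+16, +32) → (10, 20)

(10, 20)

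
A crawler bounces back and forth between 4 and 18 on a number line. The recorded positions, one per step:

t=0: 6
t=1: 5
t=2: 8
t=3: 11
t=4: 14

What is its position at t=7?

13

The value reflects between 4 and 18, moving 3 per step.
  step 5: 14 → 17
  step 6: 17 → 16
  step 7: 16 → 13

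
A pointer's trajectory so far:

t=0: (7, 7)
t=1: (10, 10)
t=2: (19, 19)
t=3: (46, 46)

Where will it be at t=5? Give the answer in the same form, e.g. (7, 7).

(370, 370)

Consecutive displacements (+3, +3), (+9, +9), (+27, +27) scale by a factor of 3 each step.
step 4: (46, 46) + (+81, +81) → (127, 127)
step 5: (127, 127) + (+243, +243) → (370, 370)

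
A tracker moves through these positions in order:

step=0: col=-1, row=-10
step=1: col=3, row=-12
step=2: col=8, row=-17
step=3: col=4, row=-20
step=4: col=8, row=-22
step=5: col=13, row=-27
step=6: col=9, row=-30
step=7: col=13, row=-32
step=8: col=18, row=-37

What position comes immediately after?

col=14, row=-40

Differencing gives (+4, -2), (+5, -5), (-4, -3), (+4, -2), (+5, -5), (-4, -3), (+4, -2), (+5, -5). This is the pattern (+4, -2), (+5, -5), (-4, -3) repeated.
step 9: apply (-4, -3) → col=14, row=-40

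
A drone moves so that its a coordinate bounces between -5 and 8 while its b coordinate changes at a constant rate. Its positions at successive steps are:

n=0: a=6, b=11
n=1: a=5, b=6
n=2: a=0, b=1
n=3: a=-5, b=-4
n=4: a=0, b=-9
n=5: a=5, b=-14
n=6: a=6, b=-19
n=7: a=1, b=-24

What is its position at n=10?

The a coordinate reflects between -5 and 8, moving 5 per step.
  step 8: 1 → -4
  step 9: -4 → -1
  step 10: -1 → 4
The b coordinate changes by -5 each step: at step 10 it is -39.

a=4, b=-39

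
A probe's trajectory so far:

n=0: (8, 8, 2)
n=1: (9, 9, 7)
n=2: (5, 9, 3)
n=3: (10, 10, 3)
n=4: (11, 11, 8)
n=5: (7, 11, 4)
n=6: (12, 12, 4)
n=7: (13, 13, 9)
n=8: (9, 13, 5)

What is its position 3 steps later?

(11, 15, 6)

Differencing gives (+1, +1, +5), (-4, +0, -4), (+5, +1, +0), (+1, +1, +5), (-4, +0, -4), (+5, +1, +0), (+1, +1, +5), (-4, +0, -4). This is the pattern (+1, +1, +5), (-4, +0, -4), (+5, +1, +0) repeated.
step 9: apply (+5, +1, +0) → (14, 14, 5)
step 10: apply (+1, +1, +5) → (15, 15, 10)
step 11: apply (-4, +0, -4) → (11, 15, 6)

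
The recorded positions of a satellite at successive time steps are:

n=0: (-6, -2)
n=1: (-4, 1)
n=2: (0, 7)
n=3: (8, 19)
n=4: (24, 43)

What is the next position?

(56, 91)

Step-to-step displacements: (+2, +3), (+4, +6), (+8, +12), (+16, +24); each is 2× the previous.
step 5: (24, 43) + (+32, +48) → (56, 91)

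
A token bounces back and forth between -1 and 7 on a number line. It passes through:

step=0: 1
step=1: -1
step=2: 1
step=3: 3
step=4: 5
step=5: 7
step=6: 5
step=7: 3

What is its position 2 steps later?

The value reflects between -1 and 7, moving 2 per step.
  step 8: 3 → 1
  step 9: 1 → -1

-1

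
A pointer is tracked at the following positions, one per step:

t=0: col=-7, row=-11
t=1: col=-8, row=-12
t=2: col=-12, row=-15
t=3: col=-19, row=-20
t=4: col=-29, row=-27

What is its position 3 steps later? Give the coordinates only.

First differences are (-1,-1), (-4,-3), (-7,-5), (-10,-7); their common second difference is (-3,-2) (constant acceleration).
step 5: col=-29, row=-27 + (-13,-9) → col=-42, row=-36
step 6: col=-42, row=-36 + (-16,-11) → col=-58, row=-47
step 7: col=-58, row=-47 + (-19,-13) → col=-77, row=-60

col=-77, row=-60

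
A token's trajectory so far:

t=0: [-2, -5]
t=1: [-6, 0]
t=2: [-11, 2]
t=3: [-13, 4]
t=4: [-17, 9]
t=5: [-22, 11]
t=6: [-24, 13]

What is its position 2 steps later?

[-33, 20]

The moves between consecutive positions are [-4, +5], [-5, +2], [-2, +2], [-4, +5], [-5, +2], [-2, +2]; they repeat the 3-cycle [[-4, +5], [-5, +2], [-2, +2]].
step 7: apply [-4, +5] → [-28, 18]
step 8: apply [-5, +2] → [-33, 20]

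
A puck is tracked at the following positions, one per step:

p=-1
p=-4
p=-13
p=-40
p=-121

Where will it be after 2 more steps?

p=-1093

The jumps are -3, -9, -27, -81 — a geometric progression with ratio 3.
step 5: -121 − 243 → p=-364
step 6: -364 − 729 → p=-1093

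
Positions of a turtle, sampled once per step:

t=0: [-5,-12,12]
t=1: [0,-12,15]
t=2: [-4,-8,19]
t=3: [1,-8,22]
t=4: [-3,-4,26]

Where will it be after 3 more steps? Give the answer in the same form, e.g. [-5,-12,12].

The moves between consecutive positions are [+5,+0,+3], [-4,+4,+4], [+5,+0,+3], [-4,+4,+4]; they repeat the 2-cycle [[+5,+0,+3], [-4,+4,+4]].
step 5: apply [+5,+0,+3] → [2,-4,29]
step 6: apply [-4,+4,+4] → [-2,0,33]
step 7: apply [+5,+0,+3] → [3,0,36]

[3,0,36]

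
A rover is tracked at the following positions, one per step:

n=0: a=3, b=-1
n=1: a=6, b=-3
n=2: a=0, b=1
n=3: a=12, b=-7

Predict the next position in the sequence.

a=-12, b=9

Step-to-step displacements: (+3, -2), (-6, +4), (+12, -8); each is -2× the previous.
step 4: a=12, b=-7 + (-24, +16) → a=-12, b=9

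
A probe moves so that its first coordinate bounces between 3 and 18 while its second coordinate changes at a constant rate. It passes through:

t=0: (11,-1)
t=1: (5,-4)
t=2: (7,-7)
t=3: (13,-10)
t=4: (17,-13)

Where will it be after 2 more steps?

(5,-19)

The first coordinate travels 6 per step and bounces off the walls at 3 and 18.
  step 5: 17 → 11
  step 6: 11 → 5
The second coordinate changes by -3 each step: at step 6 it is -19.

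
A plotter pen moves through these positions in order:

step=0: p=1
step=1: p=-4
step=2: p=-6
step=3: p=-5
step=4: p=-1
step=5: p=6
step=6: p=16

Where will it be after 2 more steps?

p=45

Taking differences between consecutive positions: -5, -2, +1, +4, +7, +10. These grow by +3 each step.
step 7: 16 + 13 → p=29
step 8: 29 + 16 → p=45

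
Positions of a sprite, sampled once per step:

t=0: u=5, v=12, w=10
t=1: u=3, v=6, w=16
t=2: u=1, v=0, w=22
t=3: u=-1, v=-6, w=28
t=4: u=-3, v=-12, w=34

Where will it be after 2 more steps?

u=-7, v=-24, w=46

Each step adds (-2, -6, +6) to the position.
step 5: u=-3, v=-12, w=34 + (-2, -6, +6) → u=-5, v=-18, w=40
step 6: u=-5, v=-18, w=40 + (-2, -6, +6) → u=-7, v=-24, w=46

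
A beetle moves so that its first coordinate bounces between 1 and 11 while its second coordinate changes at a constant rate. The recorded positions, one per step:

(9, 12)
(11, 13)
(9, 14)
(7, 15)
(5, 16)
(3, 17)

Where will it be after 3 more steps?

The first coordinate reflects between 1 and 11, moving 2 per step.
  step 6: 3 → 1
  step 7: 1 → 3
  step 8: 3 → 5
The second coordinate changes by +1 each step: at step 8 it is 20.

(5, 20)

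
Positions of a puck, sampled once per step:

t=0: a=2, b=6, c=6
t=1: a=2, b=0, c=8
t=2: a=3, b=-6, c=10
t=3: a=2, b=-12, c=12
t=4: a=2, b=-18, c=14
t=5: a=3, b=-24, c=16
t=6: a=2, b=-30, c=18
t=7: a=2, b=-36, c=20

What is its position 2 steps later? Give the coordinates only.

a=2, b=-48, c=24

A: cycles through 2, 2, 3 every 3 steps. Step 9 lands at position 0 of the cycle → 2.
B: linear, -6 per step → -48 at step 9.
C: linear, +2 per step → 24 at step 9.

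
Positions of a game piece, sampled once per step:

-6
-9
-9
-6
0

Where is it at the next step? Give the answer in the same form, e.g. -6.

Taking differences between consecutive positions: -3, +0, +3, +6. These grow by +3 each step.
step 5: 0 + 9 → 9

9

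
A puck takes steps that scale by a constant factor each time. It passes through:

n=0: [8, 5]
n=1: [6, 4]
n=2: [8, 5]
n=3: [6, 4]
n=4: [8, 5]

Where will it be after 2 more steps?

Consecutive displacements [-2, -1], [+2, +1], [-2, -1], [+2, +1] scale by a factor of -1 each step.
step 5: [8, 5] + [-2, -1] → [6, 4]
step 6: [6, 4] + [+2, +1] → [8, 5]

[8, 5]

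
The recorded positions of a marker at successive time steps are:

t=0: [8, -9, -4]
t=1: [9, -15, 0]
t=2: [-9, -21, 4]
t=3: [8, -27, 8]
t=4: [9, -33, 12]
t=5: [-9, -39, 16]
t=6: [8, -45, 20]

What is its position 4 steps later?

[9, -69, 36]

The first coordinate repeats the cycle [8, 9, -9] with period 3; step 10 mod 3 = 1, giving 9.
The second coordinate changes by -6 each step, so at step 10 it is -9 + 10·(-6) = -69.
The third coordinate changes by +4 each step, so at step 10 it is -4 + 10·(4) = 36.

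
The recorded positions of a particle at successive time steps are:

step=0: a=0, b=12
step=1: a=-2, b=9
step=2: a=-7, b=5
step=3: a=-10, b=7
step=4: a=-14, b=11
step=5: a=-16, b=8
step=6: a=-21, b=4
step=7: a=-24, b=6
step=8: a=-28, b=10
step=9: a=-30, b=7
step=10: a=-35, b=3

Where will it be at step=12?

Differencing gives (-2,-3), (-5,-4), (-3,+2), (-4,+4), (-2,-3), (-5,-4), (-3,+2), (-4,+4), (-2,-3), (-5,-4). This is the pattern (-2,-3), (-5,-4), (-3,+2), (-4,+4) repeated.
step 11: apply (-3,+2) → a=-38, b=5
step 12: apply (-4,+4) → a=-42, b=9

a=-42, b=9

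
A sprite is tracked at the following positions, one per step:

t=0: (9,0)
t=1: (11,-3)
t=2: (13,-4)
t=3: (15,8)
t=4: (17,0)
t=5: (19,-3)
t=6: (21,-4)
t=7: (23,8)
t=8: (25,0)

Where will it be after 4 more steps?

(33,0)

The first coordinate changes by +2 each step, so at step 12 it is 9 + 12·(2) = 33.
The second coordinate repeats the cycle [0, -3, -4, 8] with period 4; step 12 mod 4 = 0, giving 0.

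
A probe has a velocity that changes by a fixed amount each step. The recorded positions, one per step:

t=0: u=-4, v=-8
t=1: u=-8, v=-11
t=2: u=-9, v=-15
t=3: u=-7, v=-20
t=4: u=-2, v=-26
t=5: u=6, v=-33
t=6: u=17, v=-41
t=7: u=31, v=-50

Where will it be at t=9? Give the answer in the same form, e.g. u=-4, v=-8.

u=68, v=-71

First differences are (-4, -3), (-1, -4), (+2, -5), (+5, -6), (+8, -7), (+11, -8), (+14, -9); their common second difference is (+3, -1) (constant acceleration).
step 8: u=31, v=-50 + (+17, -10) → u=48, v=-60
step 9: u=48, v=-60 + (+20, -11) → u=68, v=-71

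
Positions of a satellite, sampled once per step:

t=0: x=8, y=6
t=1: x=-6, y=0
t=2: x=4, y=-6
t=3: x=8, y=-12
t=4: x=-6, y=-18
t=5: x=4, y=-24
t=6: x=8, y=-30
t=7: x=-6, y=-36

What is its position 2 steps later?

X: cycles through 8, -6, 4 every 3 steps. Step 9 lands at position 0 of the cycle → 8.
Y: linear, -6 per step → -48 at step 9.

x=8, y=-48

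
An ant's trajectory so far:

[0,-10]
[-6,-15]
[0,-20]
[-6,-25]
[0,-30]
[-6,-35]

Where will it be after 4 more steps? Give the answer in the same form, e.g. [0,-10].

[-6,-55]

The first coordinate repeats the cycle [0, -6] with period 2; step 9 mod 2 = 1, giving -6.
The second coordinate changes by -5 each step, so at step 9 it is -10 + 9·(-5) = -55.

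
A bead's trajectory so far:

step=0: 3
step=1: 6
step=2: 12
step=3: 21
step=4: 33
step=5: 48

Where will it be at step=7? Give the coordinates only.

87

First differences are +3, +6, +9, +12, +15; their common second difference is +3 (constant acceleration).
step 6: 48 + 18 → 66
step 7: 66 + 21 → 87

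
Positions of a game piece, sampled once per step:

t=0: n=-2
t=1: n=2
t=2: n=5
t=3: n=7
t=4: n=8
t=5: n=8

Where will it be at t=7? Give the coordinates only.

First differences are +4, +3, +2, +1, +0; their common second difference is -1 (constant acceleration).
step 6: 8 − 1 → n=7
step 7: 7 − 2 → n=5

n=5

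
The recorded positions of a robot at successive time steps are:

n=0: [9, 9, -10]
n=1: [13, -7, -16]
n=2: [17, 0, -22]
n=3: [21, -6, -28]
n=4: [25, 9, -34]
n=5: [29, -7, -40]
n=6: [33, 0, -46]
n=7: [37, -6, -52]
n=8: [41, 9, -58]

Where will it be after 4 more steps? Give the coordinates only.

[57, 9, -82]

First: linear, +4 per step → 57 at step 12.
Second: cycles through 9, -7, 0, -6 every 4 steps. Step 12 lands at position 0 of the cycle → 9.
Third: linear, -6 per step → -82 at step 12.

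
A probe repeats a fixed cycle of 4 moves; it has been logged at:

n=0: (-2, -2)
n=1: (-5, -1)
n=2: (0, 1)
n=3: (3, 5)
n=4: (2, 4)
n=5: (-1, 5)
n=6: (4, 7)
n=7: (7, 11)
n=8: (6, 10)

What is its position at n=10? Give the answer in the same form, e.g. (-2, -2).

(8, 13)

Differencing gives (-3, +1), (+5, +2), (+3, +4), (-1, -1), (-3, +1), (+5, +2), (+3, +4), (-1, -1). This is the pattern (-3, +1), (+5, +2), (+3, +4), (-1, -1) repeated.
step 9: apply (-3, +1) → (3, 11)
step 10: apply (+5, +2) → (8, 13)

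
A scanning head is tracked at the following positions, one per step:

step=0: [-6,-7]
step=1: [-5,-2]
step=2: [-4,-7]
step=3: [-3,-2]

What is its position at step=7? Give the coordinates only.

[1,-2]

The first coordinate changes by +1 each step, so at step 7 it is -6 + 7·(1) = 1.
The second coordinate repeats the cycle [-7, -2] with period 2; step 7 mod 2 = 1, giving -2.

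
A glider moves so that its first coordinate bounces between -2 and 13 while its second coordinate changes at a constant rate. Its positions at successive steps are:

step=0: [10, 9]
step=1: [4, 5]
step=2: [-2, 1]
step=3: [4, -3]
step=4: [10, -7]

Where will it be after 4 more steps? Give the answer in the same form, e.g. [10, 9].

The first coordinate reflects between -2 and 13, moving 6 per step.
  step 5: 10 → 10
  step 6: 10 → 4
  step 7: 4 → -2
  step 8: -2 → 4
The second coordinate changes by -4 each step: at step 8 it is -23.

[4, -23]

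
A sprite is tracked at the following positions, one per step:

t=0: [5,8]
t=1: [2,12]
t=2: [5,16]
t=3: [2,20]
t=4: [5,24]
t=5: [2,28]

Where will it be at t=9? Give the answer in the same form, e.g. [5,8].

[2,44]

First: cycles through 5, 2 every 2 steps. Step 9 lands at position 1 of the cycle → 2.
Second: linear, +4 per step → 44 at step 9.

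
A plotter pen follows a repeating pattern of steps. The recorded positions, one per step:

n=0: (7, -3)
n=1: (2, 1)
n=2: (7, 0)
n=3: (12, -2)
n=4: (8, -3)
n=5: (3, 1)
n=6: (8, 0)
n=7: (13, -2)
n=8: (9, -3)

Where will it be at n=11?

(14, -2)

The moves between consecutive positions are (-5, +4), (+5, -1), (+5, -2), (-4, -1), (-5, +4), (+5, -1), (+5, -2), (-4, -1); they repeat the 4-cycle [(-5, +4), (+5, -1), (+5, -2), (-4, -1)].
step 9: apply (-5, +4) → (4, 1)
step 10: apply (+5, -1) → (9, 0)
step 11: apply (+5, -2) → (14, -2)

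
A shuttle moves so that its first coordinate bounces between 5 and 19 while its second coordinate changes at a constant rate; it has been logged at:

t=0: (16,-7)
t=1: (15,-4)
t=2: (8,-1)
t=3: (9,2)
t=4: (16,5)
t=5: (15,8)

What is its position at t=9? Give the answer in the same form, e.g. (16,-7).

The first coordinate travels 7 per step and bounces off the walls at 5 and 19.
  step 6: 15 → 8
  step 7: 8 → 9
  step 8: 9 → 16
  step 9: 16 → 15
The second coordinate changes by +3 each step: at step 9 it is 20.

(15,20)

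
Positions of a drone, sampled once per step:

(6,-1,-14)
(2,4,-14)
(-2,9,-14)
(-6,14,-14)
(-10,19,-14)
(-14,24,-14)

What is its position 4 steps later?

Constant displacement of (-4,+5,+0) per step.
step 6: (-14,24,-14) + (-4,+5,+0) → (-18,29,-14)
step 7: (-18,29,-14) + (-4,+5,+0) → (-22,34,-14)
step 8: (-22,34,-14) + (-4,+5,+0) → (-26,39,-14)
step 9: (-26,39,-14) + (-4,+5,+0) → (-30,44,-14)

(-30,44,-14)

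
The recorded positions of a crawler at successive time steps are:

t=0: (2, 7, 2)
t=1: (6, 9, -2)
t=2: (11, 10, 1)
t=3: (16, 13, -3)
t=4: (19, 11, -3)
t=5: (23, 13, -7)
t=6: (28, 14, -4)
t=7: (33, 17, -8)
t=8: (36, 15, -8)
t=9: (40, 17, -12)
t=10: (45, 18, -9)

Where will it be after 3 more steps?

(57, 21, -17)

The moves between consecutive positions are (+4, +2, -4), (+5, +1, +3), (+5, +3, -4), (+3, -2, +0), (+4, +2, -4), (+5, +1, +3), (+5, +3, -4), (+3, -2, +0), (+4, +2, -4), (+5, +1, +3); they repeat the 4-cycle [(+4, +2, -4), (+5, +1, +3), (+5, +3, -4), (+3, -2, +0)].
step 11: apply (+5, +3, -4) → (50, 21, -13)
step 12: apply (+3, -2, +0) → (53, 19, -13)
step 13: apply (+4, +2, -4) → (57, 21, -17)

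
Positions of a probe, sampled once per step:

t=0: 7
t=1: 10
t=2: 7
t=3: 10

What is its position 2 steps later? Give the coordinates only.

10

Consecutive displacements +3, -3, +3 scale by a factor of -1 each step.
step 4: 10 − 3 → 7
step 5: 7 + 3 → 10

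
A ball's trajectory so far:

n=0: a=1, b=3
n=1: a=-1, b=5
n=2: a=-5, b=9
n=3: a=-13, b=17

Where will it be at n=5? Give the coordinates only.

a=-61, b=65

The jumps are (-2, +2), (-4, +4), (-8, +8) — a geometric progression with ratio 2.
step 4: a=-13, b=17 + (-16, +16) → a=-29, b=33
step 5: a=-29, b=33 + (-32, +32) → a=-61, b=65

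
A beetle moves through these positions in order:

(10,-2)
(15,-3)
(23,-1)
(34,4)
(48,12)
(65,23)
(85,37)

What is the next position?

(108,54)

First differences are (+5,-1), (+8,+2), (+11,+5), (+14,+8), (+17,+11), (+20,+14); their common second difference is (+3,+3) (constant acceleration).
step 7: (85,37) + (+23,+17) → (108,54)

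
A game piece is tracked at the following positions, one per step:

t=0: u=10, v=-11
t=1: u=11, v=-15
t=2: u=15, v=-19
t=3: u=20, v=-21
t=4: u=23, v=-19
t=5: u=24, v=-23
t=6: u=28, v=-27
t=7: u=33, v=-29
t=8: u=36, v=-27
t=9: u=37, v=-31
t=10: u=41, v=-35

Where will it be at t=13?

Step-to-step displacements: (+1,-4), (+4,-4), (+5,-2), (+3,+2), (+1,-4), (+4,-4), (+5,-2), (+3,+2), (+1,-4), (+4,-4) — a repeating cycle of length 4.
step 11: apply (+5,-2) → u=46, v=-37
step 12: apply (+3,+2) → u=49, v=-35
step 13: apply (+1,-4) → u=50, v=-39

u=50, v=-39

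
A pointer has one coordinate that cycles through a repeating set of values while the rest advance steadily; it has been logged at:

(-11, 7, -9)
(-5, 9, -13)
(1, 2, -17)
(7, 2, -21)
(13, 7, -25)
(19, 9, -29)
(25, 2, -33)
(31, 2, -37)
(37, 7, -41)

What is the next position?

First: linear, +6 per step → 43 at step 9.
Second: cycles through 7, 9, 2, 2 every 4 steps. Step 9 lands at position 1 of the cycle → 9.
Third: linear, -4 per step → -45 at step 9.

(43, 9, -45)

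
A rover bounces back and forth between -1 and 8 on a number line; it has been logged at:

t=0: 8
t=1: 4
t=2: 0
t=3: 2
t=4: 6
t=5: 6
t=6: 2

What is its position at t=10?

The value travels 4 per step and bounces off the walls at -1 and 8.
  step 7: 2 → 0
  step 8: 0 → 4
  step 9: 4 → 8
  step 10: 8 → 4

4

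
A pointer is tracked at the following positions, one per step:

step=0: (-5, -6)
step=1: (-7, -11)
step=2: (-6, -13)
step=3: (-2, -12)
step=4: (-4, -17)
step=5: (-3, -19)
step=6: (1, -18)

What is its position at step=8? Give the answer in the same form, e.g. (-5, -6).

(0, -25)

Step-to-step displacements: (-2, -5), (+1, -2), (+4, +1), (-2, -5), (+1, -2), (+4, +1) — a repeating cycle of length 3.
step 7: apply (-2, -5) → (-1, -23)
step 8: apply (+1, -2) → (0, -25)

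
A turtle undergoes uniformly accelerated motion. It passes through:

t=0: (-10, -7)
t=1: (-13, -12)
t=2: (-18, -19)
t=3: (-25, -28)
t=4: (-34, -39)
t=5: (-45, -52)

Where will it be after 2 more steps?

Taking differences between consecutive positions: (-3, -5), (-5, -7), (-7, -9), (-9, -11), (-11, -13). These grow by (-2, -2) each step.
step 6: (-45, -52) + (-13, -15) → (-58, -67)
step 7: (-58, -67) + (-15, -17) → (-73, -84)

(-73, -84)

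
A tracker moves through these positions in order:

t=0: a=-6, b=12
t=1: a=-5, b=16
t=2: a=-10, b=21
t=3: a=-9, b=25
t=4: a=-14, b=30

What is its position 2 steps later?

Step-to-step displacements: (+1, +4), (-5, +5), (+1, +4), (-5, +5) — a repeating cycle of length 2.
step 5: apply (+1, +4) → a=-13, b=34
step 6: apply (-5, +5) → a=-18, b=39

a=-18, b=39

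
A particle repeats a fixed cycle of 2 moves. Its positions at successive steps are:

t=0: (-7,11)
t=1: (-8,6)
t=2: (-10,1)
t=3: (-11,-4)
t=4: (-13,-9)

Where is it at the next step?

(-14,-14)

The moves between consecutive positions are (-1,-5), (-2,-5), (-1,-5), (-2,-5); they repeat the 2-cycle [(-1,-5), (-2,-5)].
step 5: apply (-1,-5) → (-14,-14)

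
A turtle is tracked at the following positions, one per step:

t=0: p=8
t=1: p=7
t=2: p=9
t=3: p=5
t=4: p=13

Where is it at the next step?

p=-3

Step-to-step displacements: -1, +2, -4, +8; each is -2× the previous.
step 5: 13 − 16 → p=-3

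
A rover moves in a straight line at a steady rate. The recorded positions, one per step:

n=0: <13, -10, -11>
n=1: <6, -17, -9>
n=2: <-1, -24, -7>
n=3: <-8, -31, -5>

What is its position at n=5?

Each step adds <-7, -7, +2> to the position.
step 4: <-8, -31, -5> + <-7, -7, +2> → <-15, -38, -3>
step 5: <-15, -38, -3> + <-7, -7, +2> → <-22, -45, -1>

<-22, -45, -1>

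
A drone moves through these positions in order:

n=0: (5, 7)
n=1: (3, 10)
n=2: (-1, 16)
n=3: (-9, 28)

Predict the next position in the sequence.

Consecutive displacements (-2, +3), (-4, +6), (-8, +12) scale by a factor of 2 each step.
step 4: (-9, 28) + (-16, +24) → (-25, 52)

(-25, 52)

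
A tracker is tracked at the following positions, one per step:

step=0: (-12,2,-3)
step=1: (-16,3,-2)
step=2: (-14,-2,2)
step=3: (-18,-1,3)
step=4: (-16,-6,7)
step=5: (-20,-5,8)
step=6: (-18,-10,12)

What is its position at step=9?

(-24,-13,18)

Step-to-step displacements: (-4,+1,+1), (+2,-5,+4), (-4,+1,+1), (+2,-5,+4), (-4,+1,+1), (+2,-5,+4) — a repeating cycle of length 2.
step 7: apply (-4,+1,+1) → (-22,-9,13)
step 8: apply (+2,-5,+4) → (-20,-14,17)
step 9: apply (-4,+1,+1) → (-24,-13,18)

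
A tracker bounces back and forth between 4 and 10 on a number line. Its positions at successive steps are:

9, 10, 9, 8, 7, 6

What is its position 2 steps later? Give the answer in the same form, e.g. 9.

4

The value travels 1 per step and bounces off the walls at 4 and 10.
  step 6: 6 → 5
  step 7: 5 → 4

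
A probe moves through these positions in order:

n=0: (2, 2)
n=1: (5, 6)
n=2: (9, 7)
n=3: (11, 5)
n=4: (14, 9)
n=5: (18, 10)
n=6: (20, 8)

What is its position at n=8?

(27, 13)

The moves between consecutive positions are (+3, +4), (+4, +1), (+2, -2), (+3, +4), (+4, +1), (+2, -2); they repeat the 3-cycle [(+3, +4), (+4, +1), (+2, -2)].
step 7: apply (+3, +4) → (23, 12)
step 8: apply (+4, +1) → (27, 13)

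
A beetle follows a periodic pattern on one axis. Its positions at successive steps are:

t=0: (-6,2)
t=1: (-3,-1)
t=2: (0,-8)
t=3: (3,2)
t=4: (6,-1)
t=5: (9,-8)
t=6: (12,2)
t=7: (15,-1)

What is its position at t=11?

The first coordinate changes by +3 each step, so at step 11 it is -6 + 11·(3) = 27.
The second coordinate repeats the cycle [2, -1, -8] with period 3; step 11 mod 3 = 2, giving -8.

(27,-8)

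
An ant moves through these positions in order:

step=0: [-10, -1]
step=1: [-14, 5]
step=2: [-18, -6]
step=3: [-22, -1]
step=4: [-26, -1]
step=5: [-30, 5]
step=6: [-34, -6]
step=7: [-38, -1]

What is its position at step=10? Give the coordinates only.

First: linear, -4 per step → -50 at step 10.
Second: cycles through -1, 5, -6, -1 every 4 steps. Step 10 lands at position 2 of the cycle → -6.

[-50, -6]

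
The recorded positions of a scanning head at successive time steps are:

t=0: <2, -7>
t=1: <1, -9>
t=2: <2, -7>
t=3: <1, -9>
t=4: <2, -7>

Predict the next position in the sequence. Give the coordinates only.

Consecutive displacements <-1, -2>, <+1, +2>, <-1, -2>, <+1, +2> scale by a factor of -1 each step.
step 5: <2, -7> + <-1, -2> → <1, -9>

<1, -9>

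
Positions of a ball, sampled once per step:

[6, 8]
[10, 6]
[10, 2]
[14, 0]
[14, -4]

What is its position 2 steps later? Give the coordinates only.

[18, -10]

Differencing gives [+4, -2], [+0, -4], [+4, -2], [+0, -4]. This is the pattern [+4, -2], [+0, -4] repeated.
step 5: apply [+4, -2] → [18, -6]
step 6: apply [+0, -4] → [18, -10]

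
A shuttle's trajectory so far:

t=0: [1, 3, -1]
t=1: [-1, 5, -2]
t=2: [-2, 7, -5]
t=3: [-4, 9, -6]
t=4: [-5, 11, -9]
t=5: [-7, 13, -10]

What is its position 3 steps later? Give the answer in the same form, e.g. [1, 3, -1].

Step-to-step displacements: [-2, +2, -1], [-1, +2, -3], [-2, +2, -1], [-1, +2, -3], [-2, +2, -1] — a repeating cycle of length 2.
step 6: apply [-1, +2, -3] → [-8, 15, -13]
step 7: apply [-2, +2, -1] → [-10, 17, -14]
step 8: apply [-1, +2, -3] → [-11, 19, -17]

[-11, 19, -17]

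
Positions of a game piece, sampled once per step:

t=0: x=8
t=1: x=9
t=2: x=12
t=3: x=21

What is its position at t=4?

Consecutive displacements +1, +3, +9 scale by a factor of 3 each step.
step 4: 21 + 27 → x=48

x=48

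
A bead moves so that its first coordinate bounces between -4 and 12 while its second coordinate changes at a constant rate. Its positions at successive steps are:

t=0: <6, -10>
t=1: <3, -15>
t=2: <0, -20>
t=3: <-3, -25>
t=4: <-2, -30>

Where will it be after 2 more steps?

The first coordinate reflects between -4 and 12, moving 3 per step.
  step 5: -2 → 1
  step 6: 1 → 4
The second coordinate changes by -5 each step: at step 6 it is -40.

<4, -40>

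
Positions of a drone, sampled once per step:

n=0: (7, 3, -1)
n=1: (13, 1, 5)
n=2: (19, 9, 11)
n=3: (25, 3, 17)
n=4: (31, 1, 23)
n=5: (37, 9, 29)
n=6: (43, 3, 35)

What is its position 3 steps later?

First: linear, +6 per step → 61 at step 9.
Second: cycles through 3, 1, 9 every 3 steps. Step 9 lands at position 0 of the cycle → 3.
Third: linear, +6 per step → 53 at step 9.

(61, 3, 53)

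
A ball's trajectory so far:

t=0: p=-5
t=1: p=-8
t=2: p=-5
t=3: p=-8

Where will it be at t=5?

p=-8

Consecutive displacements -3, +3, -3 scale by a factor of -1 each step.
step 4: -8 + 3 → p=-5
step 5: -5 − 3 → p=-8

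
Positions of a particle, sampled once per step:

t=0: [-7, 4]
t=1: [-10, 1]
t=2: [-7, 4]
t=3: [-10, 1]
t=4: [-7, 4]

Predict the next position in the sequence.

[-10, 1]

The jumps are [-3, -3], [+3, +3], [-3, -3], [+3, +3] — a geometric progression with ratio -1.
step 5: [-7, 4] + [-3, -3] → [-10, 1]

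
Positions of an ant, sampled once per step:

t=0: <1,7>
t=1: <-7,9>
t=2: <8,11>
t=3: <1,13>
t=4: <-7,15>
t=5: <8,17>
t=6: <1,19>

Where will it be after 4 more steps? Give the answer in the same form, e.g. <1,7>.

<-7,27>

The first coordinate repeats the cycle [1, -7, 8] with period 3; step 10 mod 3 = 1, giving -7.
The second coordinate changes by +2 each step, so at step 10 it is 7 + 10·(2) = 27.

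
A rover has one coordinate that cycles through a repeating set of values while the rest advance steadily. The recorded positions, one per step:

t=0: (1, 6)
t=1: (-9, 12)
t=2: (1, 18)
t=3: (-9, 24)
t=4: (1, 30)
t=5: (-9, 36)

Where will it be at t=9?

(-9, 60)

First: cycles through 1, -9 every 2 steps. Step 9 lands at position 1 of the cycle → -9.
Second: linear, +6 per step → 60 at step 9.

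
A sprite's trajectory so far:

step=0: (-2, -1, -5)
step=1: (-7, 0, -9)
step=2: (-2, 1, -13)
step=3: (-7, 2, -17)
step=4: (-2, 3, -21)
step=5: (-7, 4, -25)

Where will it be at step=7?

The first coordinate repeats the cycle [-2, -7] with period 2; step 7 mod 2 = 1, giving -7.
The second coordinate changes by +1 each step, so at step 7 it is -1 + 7·(1) = 6.
The third coordinate changes by -4 each step, so at step 7 it is -5 + 7·(-4) = -33.

(-7, 6, -33)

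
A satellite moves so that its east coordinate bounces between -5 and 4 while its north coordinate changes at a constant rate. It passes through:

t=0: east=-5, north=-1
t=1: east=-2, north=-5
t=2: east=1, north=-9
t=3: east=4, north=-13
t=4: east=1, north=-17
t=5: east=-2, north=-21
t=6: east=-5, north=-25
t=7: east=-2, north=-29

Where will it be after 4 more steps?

The east coordinate reflects between -5 and 4, moving 3 per step.
  step 8: -2 → 1
  step 9: 1 → 4
  step 10: 4 → 1
  step 11: 1 → -2
The north coordinate changes by -4 each step: at step 11 it is -45.

east=-2, north=-45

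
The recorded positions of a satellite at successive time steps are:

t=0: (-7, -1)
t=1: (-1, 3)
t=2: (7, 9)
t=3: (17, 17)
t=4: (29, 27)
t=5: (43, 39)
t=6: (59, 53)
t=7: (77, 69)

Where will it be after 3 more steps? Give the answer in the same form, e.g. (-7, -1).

First differences are (+6, +4), (+8, +6), (+10, +8), (+12, +10), (+14, +12), (+16, +14), (+18, +16); their common second difference is (+2, +2) (constant acceleration).
step 8: (77, 69) + (+20, +18) → (97, 87)
step 9: (97, 87) + (+22, +20) → (119, 107)
step 10: (119, 107) + (+24, +22) → (143, 129)

(143, 129)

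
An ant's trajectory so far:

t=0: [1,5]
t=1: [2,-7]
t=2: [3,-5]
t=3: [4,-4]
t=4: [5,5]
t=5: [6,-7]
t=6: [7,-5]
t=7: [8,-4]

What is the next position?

First: linear, +1 per step → 9 at step 8.
Second: cycles through 5, -7, -5, -4 every 4 steps. Step 8 lands at position 0 of the cycle → 5.

[9,5]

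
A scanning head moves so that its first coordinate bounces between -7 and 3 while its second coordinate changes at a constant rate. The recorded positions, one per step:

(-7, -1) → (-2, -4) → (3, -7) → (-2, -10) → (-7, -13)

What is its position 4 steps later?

The first coordinate reflects between -7 and 3, moving 5 per step.
  step 5: -7 → -2
  step 6: -2 → 3
  step 7: 3 → -2
  step 8: -2 → -7
The second coordinate changes by -3 each step: at step 8 it is -25.

(-7, -25)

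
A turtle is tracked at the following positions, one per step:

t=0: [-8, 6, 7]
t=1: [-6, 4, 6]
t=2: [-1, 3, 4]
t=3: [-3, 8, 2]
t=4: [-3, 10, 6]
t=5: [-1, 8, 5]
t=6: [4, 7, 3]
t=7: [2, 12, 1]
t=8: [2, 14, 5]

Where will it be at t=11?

The moves between consecutive positions are [+2, -2, -1], [+5, -1, -2], [-2, +5, -2], [+0, +2, +4], [+2, -2, -1], [+5, -1, -2], [-2, +5, -2], [+0, +2, +4]; they repeat the 4-cycle [[+2, -2, -1], [+5, -1, -2], [-2, +5, -2], [+0, +2, +4]].
step 9: apply [+2, -2, -1] → [4, 12, 4]
step 10: apply [+5, -1, -2] → [9, 11, 2]
step 11: apply [-2, +5, -2] → [7, 16, 0]

[7, 16, 0]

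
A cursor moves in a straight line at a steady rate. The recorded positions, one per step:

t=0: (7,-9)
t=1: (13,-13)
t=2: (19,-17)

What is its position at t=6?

(43,-33)

Each step adds (+6,-4) to the position.
step 3: (19,-17) + (+6,-4) → (25,-21)
step 4: (25,-21) + (+6,-4) → (31,-25)
step 5: (31,-25) + (+6,-4) → (37,-29)
step 6: (37,-29) + (+6,-4) → (43,-33)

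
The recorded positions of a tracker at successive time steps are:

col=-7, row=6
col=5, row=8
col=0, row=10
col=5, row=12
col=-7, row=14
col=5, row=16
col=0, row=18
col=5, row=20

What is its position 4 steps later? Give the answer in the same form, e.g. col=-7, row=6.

Col: cycles through -7, 5, 0, 5 every 4 steps. Step 11 lands at position 3 of the cycle → 5.
Row: linear, +2 per step → 28 at step 11.

col=5, row=28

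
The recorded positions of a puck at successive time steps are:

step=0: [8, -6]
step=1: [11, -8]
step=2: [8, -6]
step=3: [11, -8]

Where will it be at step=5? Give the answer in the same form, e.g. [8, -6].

Consecutive displacements [+3, -2], [-3, +2], [+3, -2] scale by a factor of -1 each step.
step 4: [11, -8] + [-3, +2] → [8, -6]
step 5: [8, -6] + [+3, -2] → [11, -8]

[11, -8]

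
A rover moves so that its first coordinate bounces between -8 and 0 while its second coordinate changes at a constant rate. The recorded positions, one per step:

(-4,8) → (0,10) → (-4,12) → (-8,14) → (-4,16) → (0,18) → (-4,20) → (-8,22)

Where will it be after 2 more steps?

(0,26)

The first coordinate travels 4 per step and bounces off the walls at -8 and 0.
  step 8: -8 → -4
  step 9: -4 → 0
The second coordinate changes by +2 each step: at step 9 it is 26.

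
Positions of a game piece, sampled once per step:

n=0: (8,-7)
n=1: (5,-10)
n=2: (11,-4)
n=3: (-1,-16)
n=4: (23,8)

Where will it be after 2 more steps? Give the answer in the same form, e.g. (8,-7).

Step-to-step displacements: (-3,-3), (+6,+6), (-12,-12), (+24,+24); each is -2× the previous.
step 5: (23,8) + (-48,-48) → (-25,-40)
step 6: (-25,-40) + (+96,+96) → (71,56)

(71,56)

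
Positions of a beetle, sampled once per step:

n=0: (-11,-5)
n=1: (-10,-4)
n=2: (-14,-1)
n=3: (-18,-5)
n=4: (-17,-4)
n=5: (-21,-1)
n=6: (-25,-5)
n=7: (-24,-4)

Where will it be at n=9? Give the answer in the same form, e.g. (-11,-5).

The moves between consecutive positions are (+1,+1), (-4,+3), (-4,-4), (+1,+1), (-4,+3), (-4,-4), (+1,+1); they repeat the 3-cycle [(+1,+1), (-4,+3), (-4,-4)].
step 8: apply (-4,+3) → (-28,-1)
step 9: apply (-4,-4) → (-32,-5)

(-32,-5)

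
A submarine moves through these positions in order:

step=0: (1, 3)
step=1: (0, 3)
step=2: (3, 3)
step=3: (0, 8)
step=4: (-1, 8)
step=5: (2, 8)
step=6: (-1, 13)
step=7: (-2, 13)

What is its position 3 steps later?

Step-to-step displacements: (-1, +0), (+3, +0), (-3, +5), (-1, +0), (+3, +0), (-3, +5), (-1, +0) — a repeating cycle of length 3.
step 8: apply (+3, +0) → (1, 13)
step 9: apply (-3, +5) → (-2, 18)
step 10: apply (-1, +0) → (-3, 18)

(-3, 18)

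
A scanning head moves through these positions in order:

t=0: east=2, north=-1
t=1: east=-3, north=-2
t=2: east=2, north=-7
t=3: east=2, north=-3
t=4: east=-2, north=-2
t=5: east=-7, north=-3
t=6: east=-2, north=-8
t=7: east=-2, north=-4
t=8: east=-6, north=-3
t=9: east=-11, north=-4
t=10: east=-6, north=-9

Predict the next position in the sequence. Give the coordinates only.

east=-6, north=-5

Step-to-step displacements: (-5,-1), (+5,-5), (+0,+4), (-4,+1), (-5,-1), (+5,-5), (+0,+4), (-4,+1), (-5,-1), (+5,-5) — a repeating cycle of length 4.
step 11: apply (+0,+4) → east=-6, north=-5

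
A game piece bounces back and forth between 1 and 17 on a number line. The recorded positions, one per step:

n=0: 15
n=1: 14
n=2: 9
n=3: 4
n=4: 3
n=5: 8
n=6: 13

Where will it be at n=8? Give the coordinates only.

11

The value reflects between 1 and 17, moving 5 per step.
  step 7: 13 → 16
  step 8: 16 → 11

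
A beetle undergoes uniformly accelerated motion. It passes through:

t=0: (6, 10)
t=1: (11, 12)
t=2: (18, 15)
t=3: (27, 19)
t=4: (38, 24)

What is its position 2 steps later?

Successive displacements: (+5, +2), (+7, +3), (+9, +4), (+11, +5) — each changes by (+2, +1).
step 5: (38, 24) + (+13, +6) → (51, 30)
step 6: (51, 30) + (+15, +7) → (66, 37)

(66, 37)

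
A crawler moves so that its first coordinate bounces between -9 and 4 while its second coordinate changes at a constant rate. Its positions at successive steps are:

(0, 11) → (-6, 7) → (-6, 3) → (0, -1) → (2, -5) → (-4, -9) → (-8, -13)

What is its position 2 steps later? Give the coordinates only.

(4, -21)

The first coordinate reflects between -9 and 4, moving 6 per step.
  step 7: -8 → -2
  step 8: -2 → 4
The second coordinate changes by -4 each step: at step 8 it is -21.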